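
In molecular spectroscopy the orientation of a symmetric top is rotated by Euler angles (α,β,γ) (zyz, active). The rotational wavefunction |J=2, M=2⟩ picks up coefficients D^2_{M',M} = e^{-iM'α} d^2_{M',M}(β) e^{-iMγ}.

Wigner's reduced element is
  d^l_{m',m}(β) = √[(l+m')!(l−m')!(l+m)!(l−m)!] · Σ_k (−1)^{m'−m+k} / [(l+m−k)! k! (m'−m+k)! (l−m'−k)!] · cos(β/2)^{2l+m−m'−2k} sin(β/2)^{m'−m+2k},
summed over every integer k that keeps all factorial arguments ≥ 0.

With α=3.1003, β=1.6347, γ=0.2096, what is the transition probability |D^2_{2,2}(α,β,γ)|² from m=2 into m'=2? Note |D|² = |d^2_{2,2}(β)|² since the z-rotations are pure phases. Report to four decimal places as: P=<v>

First d^2_{2,2}(β=1.6347), then the phase factors e^{-i(2)α} and e^{-i(2)γ}:
c=cos(1.6347/2)=0.684156, s=sin(1.6347/2)=0.729335; N=√[24·1·24·1]=24.000000
k: max(0,(2)−(2))=0 … min(2+(2),2−(2))=0
  k=0: (−1)^0·24.0000/(24)·0.6842^4·0.7293^0 = +0.219089
d^2_{2,2}(1.6347) = +0.219089
|D^2_{2,2}|² = |d^2_{2,2}(β)|² = (+0.219089)² = 0.048000 (the z-rotation phases have unit modulus)

P=0.0480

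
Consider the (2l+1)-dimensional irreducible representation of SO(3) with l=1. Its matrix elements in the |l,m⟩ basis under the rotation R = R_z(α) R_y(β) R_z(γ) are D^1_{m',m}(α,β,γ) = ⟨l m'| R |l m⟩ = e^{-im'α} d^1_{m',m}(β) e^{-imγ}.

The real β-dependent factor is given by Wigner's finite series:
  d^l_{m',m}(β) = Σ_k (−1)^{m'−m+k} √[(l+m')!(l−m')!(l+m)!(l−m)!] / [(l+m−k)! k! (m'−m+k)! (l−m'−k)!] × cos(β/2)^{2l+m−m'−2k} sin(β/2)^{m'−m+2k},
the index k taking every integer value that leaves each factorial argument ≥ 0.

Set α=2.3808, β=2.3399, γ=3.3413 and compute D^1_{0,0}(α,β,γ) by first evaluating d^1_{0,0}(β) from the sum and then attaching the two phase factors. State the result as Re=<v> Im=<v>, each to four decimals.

Split into d^1_{0,0}(β=2.3399) × two z-phases.
c=cos(2.3399/2)=0.390198, s=sin(2.3399/2)=0.920731; N=√[1·1·1·1]=1.000000
Admissible k: 0..1 (factorial args all ≥0)
  k=0: (−1)^0·1.0000/(1)·0.3902^2·0.9207^0 = +0.152254
  k=1: (−1)^1·1.0000/(1)·0.3902^0·0.9207^2 = -0.847746
d^1_{0,0}(2.3399) = +0.152254 -0.847746 = -0.695491
D = (+1.000000+0.000000i)·(-0.695491)·(+1.000000+0.000000i) = -0.695491+0.000000i

Re=-0.6955 Im=0.0000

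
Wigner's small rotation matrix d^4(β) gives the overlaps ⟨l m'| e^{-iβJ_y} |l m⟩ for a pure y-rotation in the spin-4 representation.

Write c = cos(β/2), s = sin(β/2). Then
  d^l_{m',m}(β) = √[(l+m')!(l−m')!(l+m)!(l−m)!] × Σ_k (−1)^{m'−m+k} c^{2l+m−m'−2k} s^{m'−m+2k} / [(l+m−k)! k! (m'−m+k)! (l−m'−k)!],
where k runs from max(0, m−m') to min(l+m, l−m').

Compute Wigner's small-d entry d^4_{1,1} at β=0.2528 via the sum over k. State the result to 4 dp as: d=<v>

d=0.7180

d^4_{1,1}(β=0.2528) via Wigner's sum:
Half-angle: c=0.992022, s=0.126064. N=√(120·6·120·6)=720.000000
The bounds max(0,m−m')=0 and min(l+m,l−m')=3 give 4 terms
  k=0: (−1)^0·720.0000/(720)·0.9920^8·0.1261^0 = +0.937931
  k=1: (−1)^1·720.0000/(48)·0.9920^6·0.1261^2 = -0.227195
  k=2: (−1)^2·720.0000/(24)·0.9920^4·0.1261^4 = +0.007338
  k=3: (−1)^3·720.0000/(72)·0.9920^2·0.1261^6 = -0.000039
d^4_{1,1}(0.2528) = +0.937931 -0.227195 +0.007338 -0.000039 = +0.718034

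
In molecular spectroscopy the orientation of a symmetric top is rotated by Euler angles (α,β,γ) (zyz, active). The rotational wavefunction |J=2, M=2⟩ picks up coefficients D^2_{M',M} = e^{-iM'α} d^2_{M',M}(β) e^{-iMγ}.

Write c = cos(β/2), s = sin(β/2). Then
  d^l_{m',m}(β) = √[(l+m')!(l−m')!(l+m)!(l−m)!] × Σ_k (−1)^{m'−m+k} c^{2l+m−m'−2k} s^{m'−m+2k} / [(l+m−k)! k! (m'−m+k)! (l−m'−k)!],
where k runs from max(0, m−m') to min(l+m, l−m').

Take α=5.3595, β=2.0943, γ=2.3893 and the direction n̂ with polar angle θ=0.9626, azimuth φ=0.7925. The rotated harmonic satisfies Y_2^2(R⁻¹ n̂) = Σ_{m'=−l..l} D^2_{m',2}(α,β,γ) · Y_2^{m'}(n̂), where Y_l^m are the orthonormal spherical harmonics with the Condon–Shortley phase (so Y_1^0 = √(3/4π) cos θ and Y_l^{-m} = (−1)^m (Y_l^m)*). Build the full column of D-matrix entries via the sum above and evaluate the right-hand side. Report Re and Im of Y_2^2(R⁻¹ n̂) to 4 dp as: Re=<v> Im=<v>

Re=0.2605 Im=-0.1991

Need the full column D^2_{m',2} for m'=−2..2 at α=5.3595, β=2.0943, γ=2.3893.
cos(β/2)=0.500041, sin(β/2)=0.866002
d^2_{-2,2}: single k=4 term ⇒ +0.562438;  D = +0.529717-0.189042i
d^2_{-1,2}: single k=3 term ⇒ +0.649519;  D = +0.542978+0.356441i
d^2_{0,2}: single k=2 term ⇒ +0.459330;  D = +0.030390+0.458323i
d^2_{1,2}: single k=1 term ⇒ +0.216554;  D = -0.163756+0.141702i
d^2_{2,2}: single k=0 term ⇒ +0.062521;  D = -0.061142-0.013055i
Y_2^{m'}(θ=0.9626,φ=0.7925) and Σ D·Y over m':
  (+0.5297-0.1890i)·(-0.0037-0.2601i)  (+0.5430+0.3564i)·(+0.2543-0.2580i)  (+0.0304+0.4583i)·(-0.0065+0.0000i)  (-0.1638+0.1417i)·(-0.2543-0.2580i)  (-0.0611-0.0131i)·(-0.0037+0.2601i)
Y_2^2(R⁻¹ n̂) = +0.260548-0.199140i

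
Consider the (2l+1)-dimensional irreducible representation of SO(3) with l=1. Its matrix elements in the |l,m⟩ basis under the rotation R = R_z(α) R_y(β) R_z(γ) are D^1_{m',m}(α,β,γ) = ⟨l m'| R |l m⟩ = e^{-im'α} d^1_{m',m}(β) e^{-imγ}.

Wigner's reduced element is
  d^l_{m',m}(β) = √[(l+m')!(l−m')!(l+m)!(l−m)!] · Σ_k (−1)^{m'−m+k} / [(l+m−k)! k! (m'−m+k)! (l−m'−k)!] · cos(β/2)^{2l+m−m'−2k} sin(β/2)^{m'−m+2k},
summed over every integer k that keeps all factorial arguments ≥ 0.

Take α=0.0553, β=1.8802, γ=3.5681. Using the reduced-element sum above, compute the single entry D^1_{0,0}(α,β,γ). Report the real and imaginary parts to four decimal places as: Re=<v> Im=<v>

First d^1_{0,0}(β=1.8802), then the phase factors e^{-i(0)α} and e^{-i(0)γ}:
With c≡cos(β/2)=0.589707 and s≡sin(β/2)=0.807617, N=[1·1·1·1]^{1/2}=1.000000
k: max(0,(0)−(0))=0 … min(1+(0),1−(0))=1
  k=0: (−1)^0·1.0000/(1)·0.5897^2·0.8076^0 = +0.347755
  k=1: (−1)^1·1.0000/(1)·0.5897^0·0.8076^2 = -0.652245
d^1_{0,0}(1.8802) = +0.347755 -0.652245 = -0.304491
D = (+1.000000+0.000000i)·(-0.304491)·(+1.000000+0.000000i) = -0.304491+0.000000i

Re=-0.3045 Im=0.0000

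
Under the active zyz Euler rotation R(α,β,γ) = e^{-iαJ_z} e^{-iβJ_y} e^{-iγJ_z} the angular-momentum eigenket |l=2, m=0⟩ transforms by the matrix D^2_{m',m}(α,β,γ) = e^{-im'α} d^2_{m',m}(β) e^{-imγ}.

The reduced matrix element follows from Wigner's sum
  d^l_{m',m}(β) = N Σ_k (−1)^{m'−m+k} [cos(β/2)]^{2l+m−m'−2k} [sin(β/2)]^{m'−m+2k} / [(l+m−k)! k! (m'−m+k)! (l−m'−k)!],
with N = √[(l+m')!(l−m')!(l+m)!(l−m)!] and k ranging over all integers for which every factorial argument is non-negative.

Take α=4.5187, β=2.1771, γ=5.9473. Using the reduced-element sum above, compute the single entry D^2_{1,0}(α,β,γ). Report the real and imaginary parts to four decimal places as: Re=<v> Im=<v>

Re=-0.1104 Im=0.5628

D^2_{1,0}(4.5187,2.1771,5.9473) = e^{-i·1·4.5187}·d^2_{1,0}(2.1771)·e^{-i·0·5.9473}. Compute d first:
c=cos(2.1771/2)=0.463770, s=sin(2.1771/2)=0.885955; N=√[6·1·2·2]=4.898979
The bounds max(0,m−m')=0 and min(l+m,l−m')=1 give 2 terms
  k=0: (−1)^1·4.8990/(2)·0.4638^3·0.8860^1 = -0.216470
  k=1: (−1)^2·4.8990/(2)·0.4638^1·0.8860^3 = +0.789977
d^2_{1,0}(2.1771) = -0.216470 +0.789977 = +0.573507
Attach z-rotation phases: D = e^{-i(1)(4.5187)}·(+0.573507)·e^{-i(0)(5.9473)} = -0.110389+0.562783i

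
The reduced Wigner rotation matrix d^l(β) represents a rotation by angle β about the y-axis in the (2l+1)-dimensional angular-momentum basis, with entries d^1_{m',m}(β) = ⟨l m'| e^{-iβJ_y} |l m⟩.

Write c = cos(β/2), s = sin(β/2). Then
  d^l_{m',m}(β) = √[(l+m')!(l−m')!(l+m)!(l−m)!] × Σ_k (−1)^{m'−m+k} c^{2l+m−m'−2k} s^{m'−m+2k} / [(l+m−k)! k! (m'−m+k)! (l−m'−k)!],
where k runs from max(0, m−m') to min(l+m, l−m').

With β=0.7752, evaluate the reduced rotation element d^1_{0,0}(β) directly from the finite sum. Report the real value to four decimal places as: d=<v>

d^1_{0,0}(β=0.7752) via Wigner's sum:
c=cos(0.7752/2)=0.925819, s=sin(0.7752/2)=0.377968; N=√[1·1·1·1]=1.000000
k: max(0,(0)−(0))=0 … min(1+(0),1−(0))=1
  k=0: (−1)^0·1.0000/(1)·0.9258^2·0.3780^0 = +0.857141
  k=1: (−1)^1·1.0000/(1)·0.9258^0·0.3780^2 = -0.142859
d^1_{0,0}(0.7752) = +0.857141 -0.142859 = +0.714281

d=0.7143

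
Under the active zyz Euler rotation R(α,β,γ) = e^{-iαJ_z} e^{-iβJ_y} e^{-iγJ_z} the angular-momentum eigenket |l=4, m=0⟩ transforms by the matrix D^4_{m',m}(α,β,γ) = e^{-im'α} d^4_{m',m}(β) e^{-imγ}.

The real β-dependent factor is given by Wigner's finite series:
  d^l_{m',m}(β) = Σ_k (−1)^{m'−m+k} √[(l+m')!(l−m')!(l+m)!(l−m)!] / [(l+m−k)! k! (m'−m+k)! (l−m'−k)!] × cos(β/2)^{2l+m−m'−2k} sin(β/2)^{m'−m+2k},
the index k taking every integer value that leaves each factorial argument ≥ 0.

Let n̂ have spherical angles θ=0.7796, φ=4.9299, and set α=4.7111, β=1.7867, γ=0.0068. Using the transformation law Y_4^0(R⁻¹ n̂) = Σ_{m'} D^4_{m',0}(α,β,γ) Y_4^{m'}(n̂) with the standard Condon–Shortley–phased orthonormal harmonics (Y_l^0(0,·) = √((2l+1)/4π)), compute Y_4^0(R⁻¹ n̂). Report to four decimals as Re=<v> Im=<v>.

Need the full column D^4_{m',0} for m'=−4..4 at α=4.7111, β=1.7867, γ=0.0068.
cos(β/2)=0.626805, sin(β/2)=0.779176
d^4_{-4,0}: single k=4 term ⇒ +0.476016;  D = +0.476010-0.002454i
d^4_{-3,0}: k∈[3..4] ⇒ +0.541544 -0.836835 = -0.295290;  D = -0.001142-0.295288i
d^4_{-2,0}: k∈[2..4] ⇒ +0.349292 -1.439338 +0.834065 = -0.255981;  D = +0.255981-0.000660i
d^4_{-1,0}: k∈[1..4] ⇒ +0.132458 -1.228107 +1.897762 -0.488761 = +0.313353;  D = -0.000404-0.313353i
d^4_{0,0}: k∈[0..4] ⇒ +0.023827 -0.589097 +2.048214 -1.406690 +0.135858 = +0.212110;  D = +0.212110+0.000000i
d^4_{1,0}: k∈[0..3] ⇒ -0.132458 +1.228107 -1.897762 +0.488761 = -0.313353;  D = +0.000404-0.313353i
d^4_{2,0}: k∈[0..2] ⇒ +0.349292 -1.439338 +0.834065 = -0.255981;  D = +0.255981+0.000660i
d^4_{3,0}: k∈[0..1] ⇒ -0.541544 +0.836835 = +0.295290;  D = +0.001142-0.295288i
d^4_{4,0}: single k=0 term ⇒ +0.476016;  D = +0.476010+0.002454i
Y_4^{m'}(θ=0.7796,φ=4.9299) and Σ D·Y over m':
  (+0.4760-0.0025i)·(+0.0697-0.0826i)  (-0.0011-0.2953i)·(-0.1878-0.2457i)  (+0.2560-0.0007i)·(-0.3809+0.1770i)  (-0.0004-0.3134i)·(+0.0276+0.1249i)  (+0.2121+0.0000i)·(-0.3406+0.0000i)  (+0.0004-0.3134i)·(-0.0276+0.1249i)  (+0.2560+0.0007i)·(-0.3809-0.1770i)  (+0.0011-0.2953i)·(+0.1878-0.2457i)  (+0.4760+0.0025i)·(+0.0697+0.0826i)
Y_4^0(R⁻¹ n̂) = -0.267546+0.000000i

Re=-0.2675 Im=0.0000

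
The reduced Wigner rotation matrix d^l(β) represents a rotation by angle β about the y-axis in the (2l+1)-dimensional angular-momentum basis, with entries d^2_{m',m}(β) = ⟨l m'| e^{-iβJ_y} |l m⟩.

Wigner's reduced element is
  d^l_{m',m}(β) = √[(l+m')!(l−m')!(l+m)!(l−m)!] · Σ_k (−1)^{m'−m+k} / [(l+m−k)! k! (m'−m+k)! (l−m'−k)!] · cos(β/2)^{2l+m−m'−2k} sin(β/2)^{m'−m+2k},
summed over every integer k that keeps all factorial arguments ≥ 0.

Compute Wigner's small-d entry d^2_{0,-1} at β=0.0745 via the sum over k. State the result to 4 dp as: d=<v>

d^2_{0,-1}(β=0.0745) via Wigner's sum:
c=cos(0.0745/2)=0.999306, s=sin(0.0745/2)=0.037241; N=√[2·2·1·6]=4.898979
The bounds max(0,m−m')=0 and min(l+m,l−m')=1 give 2 terms
  k=0: (−1)^1·4.8990/(2)·0.9993^3·0.0372^1 = -0.091033
  k=1: (−1)^2·4.8990/(2)·0.9993^1·0.0372^3 = +0.000126
d^2_{0,-1}(0.0745) = -0.091033 +0.000126 = -0.090906

d=-0.0909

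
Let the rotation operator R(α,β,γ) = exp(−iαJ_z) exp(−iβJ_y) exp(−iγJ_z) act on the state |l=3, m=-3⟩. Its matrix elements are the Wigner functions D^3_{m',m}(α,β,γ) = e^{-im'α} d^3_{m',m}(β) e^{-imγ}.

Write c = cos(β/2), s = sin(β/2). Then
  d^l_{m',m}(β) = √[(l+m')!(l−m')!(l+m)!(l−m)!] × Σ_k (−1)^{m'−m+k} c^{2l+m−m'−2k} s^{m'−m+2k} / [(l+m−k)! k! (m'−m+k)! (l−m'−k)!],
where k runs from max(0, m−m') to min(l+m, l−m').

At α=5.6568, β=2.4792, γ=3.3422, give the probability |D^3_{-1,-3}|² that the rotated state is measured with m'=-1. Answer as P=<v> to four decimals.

P=0.0015

D^3_{-1,-3}(5.6568,2.4792,3.3422) = e^{-i·-1·5.6568}·d^3_{-1,-3}(2.4792)·e^{-i·-3·3.3422}. Compute d first:
With c≡cos(β/2)=0.325175 and s≡sin(β/2)=0.945654, N=[2·24·1·720]^{1/2}=185.903201
Admissible k: 0..0 (factorial args all ≥0)
  k=0: (−1)^2·185.9032/(48)·0.3252^4·0.9457^2 = +0.038724
d^3_{-1,-3}(2.4792) = +0.038724
|D^3_{-1,-3}|² = |d^3_{-1,-3}(β)|² = (+0.038724)² = 0.001500 (the z-rotation phases have unit modulus)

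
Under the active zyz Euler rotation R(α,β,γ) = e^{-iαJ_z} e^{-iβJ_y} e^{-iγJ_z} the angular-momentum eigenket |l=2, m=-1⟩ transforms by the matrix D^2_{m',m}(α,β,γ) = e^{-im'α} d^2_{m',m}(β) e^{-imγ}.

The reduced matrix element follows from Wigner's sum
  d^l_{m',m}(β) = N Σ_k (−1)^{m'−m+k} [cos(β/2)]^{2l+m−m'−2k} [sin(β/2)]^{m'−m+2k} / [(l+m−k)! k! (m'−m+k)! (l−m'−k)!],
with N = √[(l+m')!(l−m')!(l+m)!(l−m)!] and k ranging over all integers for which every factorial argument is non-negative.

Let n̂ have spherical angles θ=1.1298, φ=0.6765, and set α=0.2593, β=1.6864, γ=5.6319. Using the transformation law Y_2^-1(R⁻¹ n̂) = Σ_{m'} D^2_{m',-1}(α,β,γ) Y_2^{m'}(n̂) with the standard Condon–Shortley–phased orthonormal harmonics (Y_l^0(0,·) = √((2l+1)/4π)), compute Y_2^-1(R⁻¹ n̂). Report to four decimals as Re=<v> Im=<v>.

Need the full column D^2_{m',-1} for m'=−2..2 at α=0.2593, β=1.6864, γ=5.6319.
cos(β/2)=0.665077, sin(β/2)=0.746775
d^2_{-2,-1}: single k=1 term ⇒ +0.439374;  D = +0.435512-0.058128i
d^2_{-1,-1}: k∈[0..1] ⇒ +0.195653 -0.740021 = -0.544368;  D = -0.503079+0.207962i
d^2_{0,-1}: k∈[0..1] ⇒ -0.538122 +0.678449 = +0.140327;  D = +0.111603-0.085067i
d^2_{1,-1}: k∈[0..1] ⇒ +0.740021 -0.310999 = +0.429022;  D = +0.263112-0.338869i
d^2_{2,-1}: single k=0 term ⇒ -0.553951;  D = -0.216183+0.510026i
Y_2^{m'}(θ=1.1298,φ=0.6765) and Σ D·Y over m':
  (+0.4355-0.0581i)·(+0.0683-0.3084i)  (-0.5031+0.2080i)·(+0.2325-0.1867i)  (+0.1116-0.0851i)·(-0.1430+0.0000i)  (+0.2631-0.3389i)·(-0.2325-0.1867i)  (-0.2162+0.5100i)·(+0.0683+0.3084i)
Y_2^-1(R⁻¹ n̂) = -0.378831+0.013962i

Re=-0.3788 Im=0.0140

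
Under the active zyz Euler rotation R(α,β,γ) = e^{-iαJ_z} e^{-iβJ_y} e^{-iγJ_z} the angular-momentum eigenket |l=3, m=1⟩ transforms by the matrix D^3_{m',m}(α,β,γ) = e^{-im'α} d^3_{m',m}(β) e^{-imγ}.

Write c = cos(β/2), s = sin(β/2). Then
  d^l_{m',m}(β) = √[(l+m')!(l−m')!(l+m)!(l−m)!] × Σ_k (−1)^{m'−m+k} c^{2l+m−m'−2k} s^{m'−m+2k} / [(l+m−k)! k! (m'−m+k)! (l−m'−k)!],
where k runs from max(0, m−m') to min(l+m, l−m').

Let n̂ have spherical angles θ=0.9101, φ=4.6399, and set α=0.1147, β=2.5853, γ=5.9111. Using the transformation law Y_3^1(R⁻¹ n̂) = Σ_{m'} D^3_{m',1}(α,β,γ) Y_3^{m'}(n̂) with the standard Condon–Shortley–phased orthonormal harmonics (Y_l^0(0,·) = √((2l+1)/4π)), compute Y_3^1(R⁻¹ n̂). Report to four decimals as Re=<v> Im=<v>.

Need the full column D^3_{m',1} for m'=−3..3 at α=0.1147, β=2.5853, γ=5.9111.
cos(β/2)=0.274574, sin(β/2)=0.961566
d^3_{-3,1}: single k=4 term ⇒ +0.249620;  D = +0.188293+0.163879i
d^3_{-2,1}: k∈[3..4] ⇒ +0.116398 -0.713764 = -0.597366;  D = -0.492526-0.338030i
d^3_{-1,1}: k∈[2..4] ⇒ +0.031532 -0.515614 +0.790451 = +0.306369;  D = +0.270781+0.143315i
d^3_{0,1}: k∈[1..3] ⇒ +0.005198 -0.191261 +0.781889 = +0.595827;  D = +0.555055+0.216618i
d^3_{1,1}: k∈[0..2] ⇒ +0.000429 -0.042042 +0.386710 = +0.345097;  D = +0.333729+0.087845i
d^3_{2,1}: k∈[0..1] ⇒ -0.004745 +0.116398 = +0.111652;  D = +0.110518+0.015877i
d^3_{3,1}: single k=0 term ⇒ +0.020354;  D = +0.020346+0.000570i
Y_3^{m'}(θ=0.9101,φ=4.6399) and Σ D·Y over m':
  (+0.1883+0.1639i)·(+0.0443-0.2005i)  (-0.4925-0.3380i)·(-0.3869-0.0565i)  (+0.2708+0.1433i)·(-0.0163+0.2247i)  (+0.5551+0.2166i)·(-0.2558+0.0000i)  (+0.3337+0.0878i)·(+0.0163+0.2247i)  (+0.1105+0.0159i)·(-0.3869+0.0565i)  (+0.0203+0.0006i)·(-0.0443-0.2005i)
Y_3^1(R⁻¹ n̂) = -0.024689+0.203614i

Re=-0.0247 Im=0.2036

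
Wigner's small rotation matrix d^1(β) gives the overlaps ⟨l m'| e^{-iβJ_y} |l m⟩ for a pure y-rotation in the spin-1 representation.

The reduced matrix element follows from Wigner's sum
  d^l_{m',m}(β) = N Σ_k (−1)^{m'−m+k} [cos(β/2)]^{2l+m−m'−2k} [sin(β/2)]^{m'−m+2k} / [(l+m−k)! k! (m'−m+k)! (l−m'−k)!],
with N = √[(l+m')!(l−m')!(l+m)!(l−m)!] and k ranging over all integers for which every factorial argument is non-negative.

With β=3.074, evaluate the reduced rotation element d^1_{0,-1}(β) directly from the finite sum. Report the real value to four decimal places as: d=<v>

d=-0.0478

d^1_{0,-1}(β=3.074) via Wigner's sum:
With c≡cos(β/2)=0.033790 and s≡sin(β/2)=0.999429, N=[1·1·1·2]^{1/2}=1.414214
Admissible k: 0..0 (factorial args all ≥0)
  k=0: (−1)^1·1.4142/(1)·0.0338^1·0.9994^1 = -0.047759
d^1_{0,-1}(3.074) = -0.047759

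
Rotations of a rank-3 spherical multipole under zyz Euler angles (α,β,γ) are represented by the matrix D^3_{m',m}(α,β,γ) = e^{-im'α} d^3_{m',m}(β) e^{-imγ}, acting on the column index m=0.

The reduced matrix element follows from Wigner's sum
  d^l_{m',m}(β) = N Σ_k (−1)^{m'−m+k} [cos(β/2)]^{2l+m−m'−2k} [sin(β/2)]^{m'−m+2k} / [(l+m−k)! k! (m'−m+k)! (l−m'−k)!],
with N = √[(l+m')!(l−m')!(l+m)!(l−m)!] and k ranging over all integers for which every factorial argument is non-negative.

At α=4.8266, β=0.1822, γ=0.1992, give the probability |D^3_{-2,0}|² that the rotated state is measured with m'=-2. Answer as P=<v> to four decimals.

P=0.0020

Split into d^3_{-2,0}(β=0.1822) × two z-phases.
c=cos(0.1822/2)=0.995853, s=sin(0.1822/2)=0.090974; N=√[1·120·6·6]=65.726707
The bounds max(0,m−m')=2 and min(l+m,l−m')=3 give 2 terms
  k=2: (−1)^0·65.7267/(12)·0.9959^4·0.0910^2 = +0.044584
  k=3: (−1)^1·65.7267/(12)·0.9959^2·0.0910^4 = -0.000372
d^3_{-2,0}(0.1822) = +0.044584 -0.000372 = +0.044212
|D^3_{-2,0}|² = |d^3_{-2,0}(β)|² = (+0.044212)² = 0.001955 (the z-rotation phases have unit modulus)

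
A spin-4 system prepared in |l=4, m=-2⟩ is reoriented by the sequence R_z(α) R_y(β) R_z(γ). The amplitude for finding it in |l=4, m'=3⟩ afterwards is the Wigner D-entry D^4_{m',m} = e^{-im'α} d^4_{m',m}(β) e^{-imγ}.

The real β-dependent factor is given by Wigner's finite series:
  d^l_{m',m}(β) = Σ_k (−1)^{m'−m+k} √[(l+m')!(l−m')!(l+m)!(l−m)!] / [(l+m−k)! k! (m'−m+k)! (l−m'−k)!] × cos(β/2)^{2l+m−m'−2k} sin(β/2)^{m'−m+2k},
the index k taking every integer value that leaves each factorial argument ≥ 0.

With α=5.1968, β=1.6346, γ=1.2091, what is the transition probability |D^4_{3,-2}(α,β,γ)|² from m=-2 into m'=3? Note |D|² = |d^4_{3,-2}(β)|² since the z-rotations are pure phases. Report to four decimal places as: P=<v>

First d^4_{3,-2}(β=1.6346), then the phase factors e^{-i(3)α} and e^{-i(-2)γ}:
c=cos(1.6346/2)=0.684193, s=sin(1.6346/2)=0.729301; N=√[5040·1·2·720]=2693.993318
k∈{0,1} keeps every argument non-negative
  k=0: (−1)^5·2693.9933/(240)·0.6842^3·0.7293^5 = -0.741746
  k=1: (−1)^6·2693.9933/(720)·0.6842^1·0.7293^7 = +0.280925
d^4_{3,-2}(1.6346) = -0.741746 +0.280925 = -0.460821
|D^4_{3,-2}|² = |d^4_{3,-2}(β)|² = (-0.460821)² = 0.212356 (the z-rotation phases have unit modulus)

P=0.2124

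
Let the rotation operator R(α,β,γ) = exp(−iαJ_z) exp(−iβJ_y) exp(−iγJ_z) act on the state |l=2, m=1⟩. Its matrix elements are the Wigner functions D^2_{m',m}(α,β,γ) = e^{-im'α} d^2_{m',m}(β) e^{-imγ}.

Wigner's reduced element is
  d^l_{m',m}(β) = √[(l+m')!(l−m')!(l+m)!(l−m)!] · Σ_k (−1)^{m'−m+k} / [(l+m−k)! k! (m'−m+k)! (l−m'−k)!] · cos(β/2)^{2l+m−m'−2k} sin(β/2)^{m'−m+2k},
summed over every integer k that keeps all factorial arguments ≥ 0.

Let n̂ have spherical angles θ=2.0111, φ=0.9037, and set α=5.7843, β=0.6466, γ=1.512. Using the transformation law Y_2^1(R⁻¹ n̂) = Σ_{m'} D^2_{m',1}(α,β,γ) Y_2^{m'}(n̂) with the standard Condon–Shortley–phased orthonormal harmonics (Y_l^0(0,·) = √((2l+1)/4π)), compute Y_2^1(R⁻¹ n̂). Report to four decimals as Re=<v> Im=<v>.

Re=0.1755 Im=-0.0624

Need the full column D^2_{m',1} for m'=−2..2 at α=5.7843, β=0.6466, γ=1.512.
cos(β/2)=0.948192, sin(β/2)=0.317697
d^2_{-2,1}: single k=3 term ⇒ +0.060809;  D = -0.049070-0.035915i
d^2_{-1,1}: k∈[2..3] ⇒ +0.272233 -0.010187 = +0.262046;  D = -0.111637-0.237077i
d^2_{0,1}: k∈[1..2] ⇒ +0.663404 -0.074475 = +0.588929;  D = +0.034607-0.587911i
d^2_{1,1}: k∈[0..1] ⇒ +0.808324 -0.272233 = +0.536091;  D = +0.283710-0.454865i
d^2_{2,1}: single k=0 term ⇒ -0.541667;  D = -0.471615+0.266427i
Y_2^{m'}(θ=2.0111,φ=0.9037) and Σ D·Y over m':
  (-0.0491-0.0359i)·(-0.0741-0.3073i)  (-0.1116-0.2371i)·(-0.1843+0.2340i)  (+0.0346-0.5879i)·(-0.1435+0.0000i)  (+0.2837-0.4549i)·(+0.1843+0.2340i)  (-0.4716+0.2664i)·(-0.0741+0.3073i)
Y_2^1(R⁻¹ n̂) = +0.175486-0.062425i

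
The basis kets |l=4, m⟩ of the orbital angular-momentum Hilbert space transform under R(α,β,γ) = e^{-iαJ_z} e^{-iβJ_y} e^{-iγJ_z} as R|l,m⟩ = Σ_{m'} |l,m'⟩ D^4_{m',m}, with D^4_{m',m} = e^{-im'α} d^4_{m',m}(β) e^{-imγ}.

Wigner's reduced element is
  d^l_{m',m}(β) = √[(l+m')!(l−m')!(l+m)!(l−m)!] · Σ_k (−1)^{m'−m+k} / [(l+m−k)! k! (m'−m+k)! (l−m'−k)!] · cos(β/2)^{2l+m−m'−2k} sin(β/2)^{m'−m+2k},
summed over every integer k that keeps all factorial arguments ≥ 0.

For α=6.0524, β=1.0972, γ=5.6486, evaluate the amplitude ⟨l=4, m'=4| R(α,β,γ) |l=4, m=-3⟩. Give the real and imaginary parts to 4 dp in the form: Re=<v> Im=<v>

Split into d^4_{4,-3}(β=1.0972) × two z-phases.
Half-angle: c=0.853255, s=0.521493. N=√(40320·1·1·5040)=14255.272709
k∈{0} keeps every argument non-negative
  k=0: (−1)^7·14255.2727/(5040)·0.8533^1·0.5215^7 = -0.025314
d^4_{4,-3}(1.0972) = -0.025314
Phases: e^{-i·(4)·6.0524}=+0.603318+0.797501i, e^{-i·(-3)·5.6486}=-0.326842-0.945079i ⇒ D=-0.014088+0.021032i

Re=-0.0141 Im=0.0210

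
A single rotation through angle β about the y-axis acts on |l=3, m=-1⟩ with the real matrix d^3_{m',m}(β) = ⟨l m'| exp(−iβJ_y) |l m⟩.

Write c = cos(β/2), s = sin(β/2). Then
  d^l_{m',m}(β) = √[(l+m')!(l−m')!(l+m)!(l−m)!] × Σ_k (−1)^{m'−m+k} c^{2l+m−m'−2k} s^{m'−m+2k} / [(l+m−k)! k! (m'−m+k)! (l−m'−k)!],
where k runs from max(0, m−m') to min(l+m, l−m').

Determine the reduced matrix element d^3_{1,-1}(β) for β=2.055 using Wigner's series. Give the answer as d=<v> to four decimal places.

d^3_{1,-1}(β=2.055) via Wigner's sum:
Half-angle: c=0.516960, s=0.856009. N=√(24·2·2·24)=48.000000
Admissible k: 0..2 (factorial args all ≥0)
  k=0: (−1)^2·48.0000/(8)·0.5170^4·0.8560^2 = +0.314006
  k=1: (−1)^3·48.0000/(6)·0.5170^2·0.8560^4 = -1.147938
  k=2: (−1)^4·48.0000/(48)·0.5170^0·0.8560^6 = +0.393433
d^3_{1,-1}(2.055) = +0.314006 -1.147938 +0.393433 = -0.440500

d=-0.4405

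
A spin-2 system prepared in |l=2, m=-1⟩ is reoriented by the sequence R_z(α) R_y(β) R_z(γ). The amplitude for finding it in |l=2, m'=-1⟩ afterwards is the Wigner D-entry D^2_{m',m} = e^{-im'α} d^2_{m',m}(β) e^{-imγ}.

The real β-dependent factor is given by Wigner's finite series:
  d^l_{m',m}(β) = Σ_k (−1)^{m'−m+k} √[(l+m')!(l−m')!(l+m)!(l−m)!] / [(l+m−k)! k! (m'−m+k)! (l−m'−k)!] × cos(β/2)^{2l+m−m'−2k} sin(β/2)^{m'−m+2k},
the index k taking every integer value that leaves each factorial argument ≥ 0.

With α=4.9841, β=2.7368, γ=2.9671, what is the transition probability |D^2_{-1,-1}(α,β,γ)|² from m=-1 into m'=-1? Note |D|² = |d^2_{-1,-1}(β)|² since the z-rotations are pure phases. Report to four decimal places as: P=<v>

P=0.0132

D^2_{-1,-1}(4.9841,2.7368,2.9671) = e^{-i·-1·4.9841}·d^2_{-1,-1}(2.7368)·e^{-i·-1·2.9671}. Compute d first:
c=cos(2.7368/2)=0.201017, s=sin(2.7368/2)=0.979588; N=√[1·6·1·6]=6.000000
Admissible k: 0..1 (factorial args all ≥0)
  k=0: (−1)^0·6.0000/(6)·0.2010^4·0.9796^0 = +0.001633
  k=1: (−1)^1·6.0000/(2)·0.2010^2·0.9796^2 = -0.116325
d^2_{-1,-1}(2.7368) = +0.001633 -0.116325 = -0.114693
|D^2_{-1,-1}|² = |d^2_{-1,-1}(β)|² = (-0.114693)² = 0.013154 (the z-rotation phases have unit modulus)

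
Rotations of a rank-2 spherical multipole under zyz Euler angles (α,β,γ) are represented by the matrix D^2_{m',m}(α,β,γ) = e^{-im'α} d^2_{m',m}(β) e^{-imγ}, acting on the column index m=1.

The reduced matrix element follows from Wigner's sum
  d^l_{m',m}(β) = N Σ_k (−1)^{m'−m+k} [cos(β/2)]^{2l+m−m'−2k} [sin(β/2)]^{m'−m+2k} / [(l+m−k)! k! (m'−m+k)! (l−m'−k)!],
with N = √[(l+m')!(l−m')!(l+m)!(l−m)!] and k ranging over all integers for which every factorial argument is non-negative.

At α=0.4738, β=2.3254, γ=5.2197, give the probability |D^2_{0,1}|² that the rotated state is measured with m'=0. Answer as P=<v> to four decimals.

P=0.3736

First d^2_{0,1}(β=2.3254), then the phase factors e^{-i(0)α} and e^{-i(1)γ}:
Half-angle: c=0.396863, s=0.917878. N=√(2·2·6·1)=4.898979
The bounds max(0,m−m')=1 and min(l+m,l−m')=2 give 2 terms
  k=1: (−1)^0·4.8990/(2)·0.3969^3·0.9179^1 = +0.140534
  k=2: (−1)^1·4.8990/(2)·0.3969^1·0.9179^3 = -0.751745
d^2_{0,1}(2.3254) = +0.140534 -0.751745 = -0.611211
|D^2_{0,1}|² = |d^2_{0,1}(β)|² = (-0.611211)² = 0.373579 (the z-rotation phases have unit modulus)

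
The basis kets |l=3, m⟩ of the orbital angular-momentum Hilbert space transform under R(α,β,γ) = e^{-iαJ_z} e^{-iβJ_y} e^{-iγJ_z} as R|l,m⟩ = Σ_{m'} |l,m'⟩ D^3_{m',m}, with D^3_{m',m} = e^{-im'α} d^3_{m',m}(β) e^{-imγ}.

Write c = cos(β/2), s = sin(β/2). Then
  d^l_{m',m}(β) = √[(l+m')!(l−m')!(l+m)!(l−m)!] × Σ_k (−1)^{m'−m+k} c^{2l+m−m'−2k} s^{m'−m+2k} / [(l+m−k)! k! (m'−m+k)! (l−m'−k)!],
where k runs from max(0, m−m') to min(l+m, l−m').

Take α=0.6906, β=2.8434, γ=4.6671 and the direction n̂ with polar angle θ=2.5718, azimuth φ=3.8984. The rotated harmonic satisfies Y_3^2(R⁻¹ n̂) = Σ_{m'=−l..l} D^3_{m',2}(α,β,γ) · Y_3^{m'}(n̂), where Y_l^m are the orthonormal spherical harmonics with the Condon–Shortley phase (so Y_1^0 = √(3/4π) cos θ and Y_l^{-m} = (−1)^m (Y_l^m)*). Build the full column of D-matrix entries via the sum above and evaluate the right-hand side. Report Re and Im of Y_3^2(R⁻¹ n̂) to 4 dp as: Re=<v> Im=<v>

Need the full column D^3_{m',2} for m'=−3..3 at α=0.6906, β=2.8434, γ=4.6671.
cos(β/2)=0.148545, sin(β/2)=0.988906
d^3_{-3,2}: single k=5 term ⇒ +0.344118;  D = +0.191906-0.285638i
d^3_{-2,2}: k∈[4..5] ⇒ +0.105512 -0.935253 = -0.829741;  D = +0.082025+0.825677i
d^3_{-1,2}: k∈[3..4] ⇒ +0.020048 -0.444254 = -0.424206;  D = +0.301222+0.298690i
d^3_{0,2}: k∈[2..3] ⇒ +0.002608 -0.115583 = -0.112975;  D = +0.112512+0.010219i
d^3_{1,2}: k∈[1..2] ⇒ +0.000226 -0.020048 = -0.019822;  D = +0.016359-0.011192i
d^3_{2,2}: k∈[0..1] ⇒ +0.000011 -0.002381 = -0.002370;  D = +0.000655-0.002278i
d^3_{3,2}: single k=0 term ⇒ -0.000175;  D = -0.000070-0.000161i
Y_3^{m'}(θ=2.5718,φ=3.8984) and Σ D·Y over m':
  (+0.1919-0.2856i)·(+0.0422+0.0501i)  (+0.0820+0.8257i)·(-0.0143+0.2500i)  (+0.3012+0.2987i)·(-0.3226+0.3046i)  (+0.1125+0.0102i)·(-0.1712+0.0000i)  (+0.0164-0.0112i)·(+0.3226+0.3046i)  (+0.0007-0.0023i)·(-0.0143-0.2500i)  (-0.0001-0.0002i)·(-0.0422+0.0501i)
Y_3^2(R⁻¹ n̂) = -0.384503+0.001169i

Re=-0.3845 Im=0.0012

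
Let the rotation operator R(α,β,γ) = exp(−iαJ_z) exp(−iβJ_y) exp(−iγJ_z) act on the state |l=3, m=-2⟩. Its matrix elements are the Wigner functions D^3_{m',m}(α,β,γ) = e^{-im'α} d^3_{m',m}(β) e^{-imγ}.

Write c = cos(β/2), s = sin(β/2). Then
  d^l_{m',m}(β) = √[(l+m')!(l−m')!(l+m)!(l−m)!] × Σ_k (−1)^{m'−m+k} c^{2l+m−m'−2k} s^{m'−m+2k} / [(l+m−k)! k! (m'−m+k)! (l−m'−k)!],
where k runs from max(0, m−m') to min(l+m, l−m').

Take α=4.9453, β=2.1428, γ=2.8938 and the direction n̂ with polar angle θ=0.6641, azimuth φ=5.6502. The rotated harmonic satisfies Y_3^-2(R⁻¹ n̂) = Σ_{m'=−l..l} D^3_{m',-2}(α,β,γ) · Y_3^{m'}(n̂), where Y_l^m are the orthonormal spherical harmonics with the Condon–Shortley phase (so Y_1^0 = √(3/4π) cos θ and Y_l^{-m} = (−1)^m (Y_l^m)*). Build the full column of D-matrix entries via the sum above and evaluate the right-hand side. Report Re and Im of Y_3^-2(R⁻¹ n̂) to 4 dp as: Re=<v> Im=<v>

Re=-0.0305 Im=-0.0103

Need the full column D^3_{m',-2} for m'=−3..3 at α=4.9453, β=2.1428, γ=2.8938.
cos(β/2)=0.478896, sin(β/2)=0.877872
d^3_{-3,-2}: single k=1 term ⇒ +0.054164;  D = -0.010928+0.053050i
d^3_{-2,-2}: k∈[0..1] ⇒ +0.012063 -0.202673 = -0.190610;  D = +0.190526-0.005672i
d^3_{-1,-2}: k∈[0..1] ⇒ -0.069926 +0.469944 = +0.400018;  D = -0.103870-0.386297i
d^3_{0,-2}: k∈[0..1] ⇒ +0.222017 -0.746048 = -0.524031;  D = -0.460985+0.249201i
d^3_{1,-2}: k∈[0..1] ⇒ -0.469944 +0.789581 = +0.319637;  D = +0.212798+0.238505i
d^3_{2,-2}: k∈[0..1] ⇒ +0.681046 -0.457706 = +0.223340;  D = -0.127832+0.183138i
d^3_{3,-2}: single k=0 term ⇒ -0.611606;  D = +0.568773+0.224856i
Y_3^{m'}(θ=0.6641,φ=5.6502) and Σ D·Y over m':
  (-0.0109+0.0531i)·(-0.0315+0.0925i)  (+0.1905-0.0057i)·(+0.0918+0.2916i)  (-0.1039-0.3863i)·(+0.3374+0.2475i)  (-0.4610+0.2492i)·(+0.0296+0.0000i)  (+0.2128+0.2385i)·(-0.3374+0.2475i)  (-0.1278+0.1831i)·(+0.0918-0.2916i)  (+0.5688+0.2249i)·(+0.0315+0.0925i)
Y_3^-2(R⁻¹ n̂) = -0.030502-0.010329i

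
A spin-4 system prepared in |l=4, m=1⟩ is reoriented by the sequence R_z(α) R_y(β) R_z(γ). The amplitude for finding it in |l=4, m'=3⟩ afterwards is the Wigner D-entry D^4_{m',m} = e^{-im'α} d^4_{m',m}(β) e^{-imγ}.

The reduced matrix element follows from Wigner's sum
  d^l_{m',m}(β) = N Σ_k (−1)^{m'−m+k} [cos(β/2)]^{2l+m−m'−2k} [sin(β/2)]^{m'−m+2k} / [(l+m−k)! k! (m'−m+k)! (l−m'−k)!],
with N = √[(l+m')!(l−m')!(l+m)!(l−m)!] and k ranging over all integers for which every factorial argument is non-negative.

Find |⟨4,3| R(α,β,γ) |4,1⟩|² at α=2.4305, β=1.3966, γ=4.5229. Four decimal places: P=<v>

First d^4_{3,1}(β=1.3966), then the phase factors e^{-i(3)α} and e^{-i(1)γ}:
With c≡cos(β/2)=0.765936 and s≡sin(β/2)=0.642917, N=[5040·1·120·6]^{1/2}=1904.940944
k∈{0,1} keeps every argument non-negative
  k=0: (−1)^2·1904.9409/(240)·0.7659^6·0.6429^2 = +0.662423
  k=1: (−1)^3·1904.9409/(144)·0.7659^4·0.6429^4 = -0.777872
d^4_{3,1}(1.3966) = +0.662423 -0.777872 = -0.115449
|D^4_{3,1}|² = |d^4_{3,1}(β)|² = (-0.115449)² = 0.013328 (the z-rotation phases have unit modulus)

P=0.0133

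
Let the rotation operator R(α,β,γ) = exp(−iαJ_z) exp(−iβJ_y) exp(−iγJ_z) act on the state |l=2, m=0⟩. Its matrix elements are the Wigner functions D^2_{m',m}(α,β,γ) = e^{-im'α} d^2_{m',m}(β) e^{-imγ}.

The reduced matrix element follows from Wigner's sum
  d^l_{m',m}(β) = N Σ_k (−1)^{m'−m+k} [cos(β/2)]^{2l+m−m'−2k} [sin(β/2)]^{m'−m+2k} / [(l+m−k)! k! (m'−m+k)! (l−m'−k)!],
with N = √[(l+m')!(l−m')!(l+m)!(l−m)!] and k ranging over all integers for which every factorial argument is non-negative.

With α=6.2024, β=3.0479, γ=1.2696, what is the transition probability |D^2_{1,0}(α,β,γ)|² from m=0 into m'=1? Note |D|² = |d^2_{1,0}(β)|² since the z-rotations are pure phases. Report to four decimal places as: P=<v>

First d^2_{1,0}(β=3.0479), then the phase factors e^{-i(1)α} and e^{-i(0)γ}:
Half-angle: c=0.046829, s=0.998903. N=√(6·1·2·2)=4.898979
The bounds max(0,m−m')=0 and min(l+m,l−m')=1 give 2 terms
  k=0: (−1)^1·4.8990/(2)·0.0468^3·0.9989^1 = -0.000251
  k=1: (−1)^2·4.8990/(2)·0.0468^1·0.9989^3 = +0.114331
d^2_{1,0}(3.0479) = -0.000251 +0.114331 = +0.114079
|D^2_{1,0}|² = |d^2_{1,0}(β)|² = (+0.114079)² = 0.013014 (the z-rotation phases have unit modulus)

P=0.0130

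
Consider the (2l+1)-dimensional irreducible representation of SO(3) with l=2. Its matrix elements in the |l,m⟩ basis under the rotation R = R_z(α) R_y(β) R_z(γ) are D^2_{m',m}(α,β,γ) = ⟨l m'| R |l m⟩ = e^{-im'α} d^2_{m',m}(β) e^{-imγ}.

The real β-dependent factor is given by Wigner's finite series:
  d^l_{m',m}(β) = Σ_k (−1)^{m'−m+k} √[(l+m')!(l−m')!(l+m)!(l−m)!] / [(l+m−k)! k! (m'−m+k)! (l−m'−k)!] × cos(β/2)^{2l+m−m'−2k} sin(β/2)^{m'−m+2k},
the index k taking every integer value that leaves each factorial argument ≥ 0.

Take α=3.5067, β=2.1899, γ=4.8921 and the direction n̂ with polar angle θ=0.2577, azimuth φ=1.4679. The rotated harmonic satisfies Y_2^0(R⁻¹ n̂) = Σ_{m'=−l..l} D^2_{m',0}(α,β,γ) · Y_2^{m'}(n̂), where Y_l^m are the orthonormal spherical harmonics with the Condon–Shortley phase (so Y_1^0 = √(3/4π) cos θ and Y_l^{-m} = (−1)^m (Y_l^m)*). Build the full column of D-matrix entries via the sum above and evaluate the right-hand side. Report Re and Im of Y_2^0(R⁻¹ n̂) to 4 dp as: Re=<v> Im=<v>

Re=0.0903 Im=0.0000

Need the full column D^2_{m',0} for m'=−2..2 at α=3.5067, β=2.1899, γ=4.8921.
cos(β/2)=0.458091, sin(β/2)=0.888905
d^2_{-2,0}: single k=2 term ⇒ +0.406153;  D = +0.302597+0.270916i
d^2_{-1,0}: k∈[1..2] ⇒ +0.209308 -0.788123 = -0.578815;  D = +0.540662+0.206665i
d^2_{0,0}: k∈[0..2] ⇒ +0.044036 -0.663246 +0.624341 = +0.005132;  D = +0.005132+0.000000i
d^2_{1,0}: k∈[0..1] ⇒ -0.209308 +0.788123 = +0.578815;  D = -0.540662+0.206665i
d^2_{2,0}: single k=0 term ⇒ +0.406153;  D = +0.302597-0.270916i
Y_2^{m'}(θ=0.2577,φ=1.4679) and Σ D·Y over m':
  (+0.3026+0.2709i)·(-0.0246-0.0051i)  (+0.5407+0.2067i)·(+0.0196-0.1894i)  (+0.0051+0.0000i)·(+0.5693+0.0000i)  (-0.5407+0.2067i)·(-0.0196-0.1894i)  (+0.3026-0.2709i)·(-0.0246+0.0051i)
Y_2^0(R⁻¹ n̂) = +0.090259+0.000000i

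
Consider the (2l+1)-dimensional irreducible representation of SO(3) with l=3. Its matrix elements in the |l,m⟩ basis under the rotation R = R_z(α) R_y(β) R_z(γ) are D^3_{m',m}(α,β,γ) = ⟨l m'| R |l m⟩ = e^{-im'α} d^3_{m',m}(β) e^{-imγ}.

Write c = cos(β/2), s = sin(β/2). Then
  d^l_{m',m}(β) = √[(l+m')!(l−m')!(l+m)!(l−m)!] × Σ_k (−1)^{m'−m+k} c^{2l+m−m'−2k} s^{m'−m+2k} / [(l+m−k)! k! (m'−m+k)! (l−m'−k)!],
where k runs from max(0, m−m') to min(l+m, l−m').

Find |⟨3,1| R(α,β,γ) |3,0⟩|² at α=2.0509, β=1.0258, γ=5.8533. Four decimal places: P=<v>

P=0.0162

D^3_{1,0}(2.0509,1.0258,5.8533) = e^{-i·1·2.0509}·d^3_{1,0}(1.0258)·e^{-i·0·5.8533}. Compute d first:
Half-angle: c=0.871325, s=0.490706. N=√(24·2·6·6)=41.569219
k: max(0,(0)−(1))=0 … min(3+(0),3−(1))=2
  k=0: (−1)^1·41.5692/(12)·0.8713^5·0.4907^1 = -0.853716
  k=1: (−1)^2·41.5692/(4)·0.8713^3·0.4907^3 = +0.812301
  k=2: (−1)^3·41.5692/(12)·0.8713^1·0.4907^5 = -0.085877
d^3_{1,0}(1.0258) = -0.853716 +0.812301 -0.085877 = -0.127292
|D^3_{1,0}|² = |d^3_{1,0}(β)|² = (-0.127292)² = 0.016203 (the z-rotation phases have unit modulus)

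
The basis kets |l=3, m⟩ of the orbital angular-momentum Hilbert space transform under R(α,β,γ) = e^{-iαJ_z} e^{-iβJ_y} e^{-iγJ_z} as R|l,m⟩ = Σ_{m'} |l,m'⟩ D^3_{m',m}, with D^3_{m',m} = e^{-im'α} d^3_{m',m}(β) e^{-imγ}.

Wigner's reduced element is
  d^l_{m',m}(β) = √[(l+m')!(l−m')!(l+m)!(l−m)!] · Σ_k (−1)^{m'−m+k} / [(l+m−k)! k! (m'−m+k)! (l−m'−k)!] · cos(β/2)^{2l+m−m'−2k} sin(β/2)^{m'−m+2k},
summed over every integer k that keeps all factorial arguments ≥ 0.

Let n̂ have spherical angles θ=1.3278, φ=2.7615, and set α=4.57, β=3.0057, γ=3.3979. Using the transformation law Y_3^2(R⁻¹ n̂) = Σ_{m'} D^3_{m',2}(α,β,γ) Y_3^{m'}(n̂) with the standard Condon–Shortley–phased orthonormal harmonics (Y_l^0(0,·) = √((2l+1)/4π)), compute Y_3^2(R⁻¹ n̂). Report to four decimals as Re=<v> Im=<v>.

Re=0.2538 Im=-0.0273

Need the full column D^3_{m',2} for m'=−3..3 at α=4.57, β=3.0057, γ=3.3979.
cos(β/2)=0.067894, sin(β/2)=0.997693
d^3_{-3,2}: single k=5 term ⇒ +0.164396;  D = +0.132738+0.096988i
d^3_{-2,2}: k∈[4..5] ⇒ +0.022836 -0.986235 = -0.963399;  D = +0.673006-0.689348i
d^3_{-1,2}: k∈[3..4] ⇒ +0.001966 -0.212234 = -0.210269;  D = +0.128088+0.166753i
d^3_{0,2}: k∈[2..3] ⇒ +0.000116 -0.025016 = -0.024900;  D = -0.021699+0.012212i
d^3_{1,2}: k∈[1..2] ⇒ +0.000005 -0.001966 = -0.001961;  D = -0.000710-0.001828i
d^3_{2,2}: k∈[0..1] ⇒ +0.000000 -0.000106 = -0.000106;  D = +0.000103-0.000024i
d^3_{3,2}: single k=0 term ⇒ -0.000004;  D = +0.000000+0.000004i
Y_3^{m'}(θ=1.3278,φ=2.7615) and Σ D·Y over m':
  (+0.1327+0.0970i)·(-0.1592-0.3467i)  (+0.6730-0.6893i)·(+0.1679+0.1596i)  (+0.1281+0.1668i)·(+0.2070+0.0827i)  (-0.0217+0.0122i)·(-0.2434+0.0000i)  (-0.0007-0.0018i)·(-0.2070+0.0827i)  (+0.0001-0.0000i)·(+0.1679-0.1596i)  (+0.0000+0.0000i)·(+0.1592-0.3467i)
Y_3^2(R⁻¹ n̂) = +0.253839-0.027333i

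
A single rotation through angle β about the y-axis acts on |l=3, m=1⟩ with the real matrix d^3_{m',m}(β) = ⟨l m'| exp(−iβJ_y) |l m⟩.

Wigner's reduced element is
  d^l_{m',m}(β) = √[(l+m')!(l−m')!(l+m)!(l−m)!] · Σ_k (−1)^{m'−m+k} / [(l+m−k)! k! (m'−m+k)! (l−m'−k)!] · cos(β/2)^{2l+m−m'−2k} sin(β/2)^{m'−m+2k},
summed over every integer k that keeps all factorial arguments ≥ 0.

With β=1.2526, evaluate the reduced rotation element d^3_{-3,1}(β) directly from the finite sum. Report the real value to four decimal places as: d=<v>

d=0.3001

d^3_{-3,1}(β=1.2526) via Wigner's sum:
With c≡cos(β/2)=0.810202 and s≡sin(β/2)=0.586151, N=[1·720·24·2]^{1/2}=185.903201
The bounds max(0,m−m')=4 and min(l+m,l−m')=4 give 1 term
  k=4: (−1)^0·185.9032/(48)·0.8102^2·0.5862^4 = +0.300103
d^3_{-3,1}(1.2526) = +0.300103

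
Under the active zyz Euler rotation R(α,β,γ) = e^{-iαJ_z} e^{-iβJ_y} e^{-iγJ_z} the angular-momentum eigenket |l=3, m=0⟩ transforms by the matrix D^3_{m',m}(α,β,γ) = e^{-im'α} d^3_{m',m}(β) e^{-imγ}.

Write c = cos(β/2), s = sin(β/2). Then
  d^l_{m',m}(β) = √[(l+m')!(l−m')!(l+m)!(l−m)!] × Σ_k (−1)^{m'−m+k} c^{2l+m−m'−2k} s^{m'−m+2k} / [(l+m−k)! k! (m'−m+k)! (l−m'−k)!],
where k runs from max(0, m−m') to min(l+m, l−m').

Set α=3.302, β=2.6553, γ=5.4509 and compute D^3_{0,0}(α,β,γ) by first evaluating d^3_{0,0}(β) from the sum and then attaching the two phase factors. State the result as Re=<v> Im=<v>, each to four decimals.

Re=-0.4013 Im=0.0000

First d^3_{0,0}(β=2.6553), then the phase factors e^{-i(0)α} and e^{-i(0)γ}:
c=cos(2.6553/2)=0.240758, s=sin(2.6553/2)=0.970585; N=√[6·6·6·6]=36.000000
k: max(0,(0)−(0))=0 … min(3+(0),3−(0))=3
  k=0: (−1)^0·36.0000/(36)·0.2408^6·0.9706^0 = +0.000195
  k=1: (−1)^1·36.0000/(4)·0.2408^4·0.9706^2 = -0.028486
  k=2: (−1)^2·36.0000/(4)·0.2408^2·0.9706^4 = +0.462953
  k=3: (−1)^3·36.0000/(36)·0.2408^0·0.9706^6 = -0.835992
d^3_{0,0}(2.6553) = +0.000195 -0.028486 +0.462953 -0.835992 = -0.401330
D = (+1.000000+0.000000i)·(-0.401330)·(+1.000000+0.000000i) = -0.401330+0.000000i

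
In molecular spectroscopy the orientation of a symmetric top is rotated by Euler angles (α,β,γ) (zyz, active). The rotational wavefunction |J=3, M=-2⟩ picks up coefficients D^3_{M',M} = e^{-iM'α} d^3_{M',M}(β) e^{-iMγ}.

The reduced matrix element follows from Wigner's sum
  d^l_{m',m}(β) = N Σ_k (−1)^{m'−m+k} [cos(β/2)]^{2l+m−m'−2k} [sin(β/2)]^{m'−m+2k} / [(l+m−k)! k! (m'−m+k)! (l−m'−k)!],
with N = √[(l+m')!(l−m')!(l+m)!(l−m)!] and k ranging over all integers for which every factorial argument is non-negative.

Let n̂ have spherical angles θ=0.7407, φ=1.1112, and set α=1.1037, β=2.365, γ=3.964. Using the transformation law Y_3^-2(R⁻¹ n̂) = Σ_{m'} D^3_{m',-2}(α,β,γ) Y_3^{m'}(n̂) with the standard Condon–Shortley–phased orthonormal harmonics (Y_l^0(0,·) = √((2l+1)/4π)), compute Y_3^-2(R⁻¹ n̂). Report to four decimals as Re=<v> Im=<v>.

Re=0.0046 Im=-0.0543

Need the full column D^3_{m',-2} for m'=−3..3 at α=1.1037, β=2.365, γ=3.964.
cos(β/2)=0.378612, sin(β/2)=0.925555
d^3_{-3,-2}: single k=1 term ⇒ +0.017638;  D = +0.004253-0.017118i
d^3_{-2,-2}: k∈[0..1] ⇒ +0.002946 -0.088014 = -0.085069;  D = +0.064478+0.055491i
d^3_{-1,-2}: k∈[0..1] ⇒ -0.022771 +0.272158 = +0.249387;  D = -0.230368+0.095524i
d^3_{0,-2}: k∈[0..1] ⇒ +0.096415 -0.576182 = -0.479767;  D = +0.035479-0.478453i
d^3_{1,-2}: k∈[0..1] ⇒ -0.272158 +0.813217 = +0.541060;  D = +0.463761+0.278695i
d^3_{2,-2}: k∈[0..1] ⇒ +0.525979 -0.628658 = -0.102679;  D = -0.086854+0.054766i
d^3_{3,-2}: single k=0 term ⇒ -0.629916;  D = +0.060059+0.627046i
Y_3^{m'}(θ=0.7407,φ=1.1112) and Σ D·Y over m':
  (+0.0043-0.0171i)·(-0.1258+0.0245i)  (+0.0645+0.0555i)·(-0.2083-0.2731i)  (-0.2304+0.0955i)·(+0.1667-0.3368i)  (+0.0355-0.4785i)·(-0.0762+0.0000i)  (+0.4638+0.2787i)·(-0.1667-0.3368i)  (-0.0869+0.0548i)·(-0.2083+0.2731i)  (+0.0601+0.6270i)·(+0.1258+0.0245i)
Y_3^-2(R⁻¹ n̂) = +0.004582-0.054318i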